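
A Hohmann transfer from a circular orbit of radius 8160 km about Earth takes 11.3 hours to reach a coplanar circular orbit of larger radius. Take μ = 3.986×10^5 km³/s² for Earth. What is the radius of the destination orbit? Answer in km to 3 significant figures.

Transfer time t = 11.3 hours = 40680 s, and t = π√(a_t³/μ).
So a_t = (μ t²/π²)^(1/3) = (3.986×10^5 × (40680)² / π²)^(1/3) = 40582 km.
Since a_t = (r₁ + r₂)/2, r₂ = 2a_t − r₁ = 2×40582 − 8160 = 73004 km.

r₂ = 73000 km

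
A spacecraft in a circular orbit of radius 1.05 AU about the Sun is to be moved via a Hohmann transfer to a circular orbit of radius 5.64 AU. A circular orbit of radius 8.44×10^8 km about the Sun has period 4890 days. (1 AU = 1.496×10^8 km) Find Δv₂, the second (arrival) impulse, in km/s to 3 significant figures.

Δv₂ = 5.52 km/s

From Kepler's third law T² = 4π²r³/μ at r = 8.44×10^8 km, T = 4890 days = 4890 × 86400 s = 4.22496×10^8 s: μ = 4π²r³/T² = 1.32966×10^11 km³/s².
In km: r₁ = 1.05 × 1.496×10^8 = 1.5708×10^8 km; r₂ = 5.64 × 1.496×10^8 = 8.43744×10^8 km.
Semi-major axis of the transfer orbit: a_t = (1.5708×10^8 + 8.43744×10^8)/2 = 5.00412×10^8 km.
On the circular orbit at r = 8.43744×10^8 km, v_c = √(μ/r) = 12.5535 km/s.
Vis-viva on the transfer ellipse at r = 8.43744×10^8 km gives v_t = √[μ(2/r − 1/a_t)] = 7.03335 km/s.
Δv₂ = |v_t − v_c| = |7.03335 − 12.5535| = 5.520 km/s.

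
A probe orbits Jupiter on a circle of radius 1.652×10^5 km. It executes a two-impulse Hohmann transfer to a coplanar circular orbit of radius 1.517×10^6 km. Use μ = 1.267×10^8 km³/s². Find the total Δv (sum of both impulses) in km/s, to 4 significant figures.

Δv = 14.59 km/s

Semi-major axis of the transfer orbit: a_t = (1.652×10^5 + 1.517×10^6)/2 = 8.411×10^5 km.
At r₁ the circular-orbit speed is v₁ = √(μ/r₁) = 27.694 km/s.
Transfer-orbit speed at r₁ (v² = μ(2/r − 1/a)): v_p = √[μ(2/r₁ − 1/a_t)] = 37.192 km/s.
First burn Δv₁ = |v_p − v₁| = 9.498 km/s.
Circular speed at r₂: v₂ = √(μ/r₂) = 9.139 km/s.
Transfer-orbit speed at r₂: v_a = √[μ(2/r₂ − 1/a_t)] = 4.050 km/s.
Second burn Δv₂ = |v₂ − v_a| = 5.089 km/s.
Δv = Δv₁ + Δv₂ = 9.498 + 5.089 = 14.59 km/s.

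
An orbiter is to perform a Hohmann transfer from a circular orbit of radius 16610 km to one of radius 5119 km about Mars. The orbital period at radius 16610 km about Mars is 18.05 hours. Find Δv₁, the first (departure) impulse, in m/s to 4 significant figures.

From Kepler's third law T² = 4π²r³/μ at r = 16610 km, T = 18.05 hours = 18.05 × 3600 s = 64980 s: μ = 4π²r³/T² = 42845.9 km³/s².
Transfer-ellipse semi-major axis a_t = (r₁ + r₂)/2 = (16610 + 5119)/2 = 10864.5 km.
Circular speed at r = 16610 km: v_c = √(μ/r) = 1.60609 km/s.
Vis-viva on the transfer ellipse at r = 16610 km gives v_t = √[μ(2/r − 1/a_t)] = 1.10245 km/s.
Δv₁ = |v_t − v_c| = |1.10245 − 1.60609| = 0.5036 km/s.

Δv₁ = 503.6 m/s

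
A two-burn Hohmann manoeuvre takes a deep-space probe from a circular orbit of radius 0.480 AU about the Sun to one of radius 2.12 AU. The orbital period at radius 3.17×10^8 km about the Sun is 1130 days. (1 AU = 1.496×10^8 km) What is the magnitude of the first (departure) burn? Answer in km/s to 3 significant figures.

Δv₁ = 11.9 km/s

From Kepler's third law T² = 4π²r³/μ at r = 3.17×10^8 km, T = 1130 days = 1130 × 86400 s = 9.7632×10^7 s: μ = 4π²r³/T² = 1.31933×10^11 km³/s².
In km: r₁ = 0.480 × 1.496×10^8 = 7.1808×10^7 km; r₂ = 2.12 × 1.496×10^8 = 3.17152×10^8 km.
Transfer-ellipse semi-major axis a_t = (r₁ + r₂)/2 = (7.1808×10^7 + 3.17152×10^8)/2 = 1.9448×10^8 km.
On the circular orbit at r = 7.1808×10^7 km, v_c = √(μ/r) = 42.864 km/s.
Vis-viva on the transfer ellipse at r = 7.1808×10^7 km gives v_t = √[μ(2/r − 1/a_t)] = 54.738 km/s.
Δv₁ = |v_t − v_c| = |54.738 − 42.864| = 11.87 km/s.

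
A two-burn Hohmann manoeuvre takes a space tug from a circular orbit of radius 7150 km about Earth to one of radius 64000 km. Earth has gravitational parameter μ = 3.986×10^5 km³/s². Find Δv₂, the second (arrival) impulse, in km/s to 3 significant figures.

Δv₂ = 1.38 km/s

The Hohmann ellipse has a_t = (r₁ + r₂)/2 = 35575 km.
On the circular orbit at r = 64000 km, v_c = √(μ/r) = 2.496 km/s.
Transfer-orbit speed at the same r (vis-viva, a = a_t): v_t = √[μ(2/r − 1/a_t)] = 1.119 km/s.
Δv₂ = |v_t − v_c| = |1.119 − 2.496| = 1.377 km/s.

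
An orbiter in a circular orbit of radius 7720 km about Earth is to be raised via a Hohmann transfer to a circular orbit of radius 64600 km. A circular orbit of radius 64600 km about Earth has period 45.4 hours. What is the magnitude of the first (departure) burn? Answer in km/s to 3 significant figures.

From Kepler's third law T² = 4π²r³/μ at r = 64600 km, T = 45.4 hours = 45.4 × 3600 s = 1.6344×10^5 s: μ = 4π²r³/T² = 3.98419×10^5 km³/s².
The Hohmann ellipse has a_t = (r₁ + r₂)/2 = 36160 km.
On the circular orbit at r = 7720 km, v_c = √(μ/r) = 7.184 km/s.
Transfer-orbit speed at the same r (vis-viva, a = a_t): v_t = √[μ(2/r − 1/a_t)] = 9.602 km/s.
Δv₁ = |v_t − v_c| = |9.602 − 7.184| = 2.418 km/s.

Δv₁ = 2.42 km/s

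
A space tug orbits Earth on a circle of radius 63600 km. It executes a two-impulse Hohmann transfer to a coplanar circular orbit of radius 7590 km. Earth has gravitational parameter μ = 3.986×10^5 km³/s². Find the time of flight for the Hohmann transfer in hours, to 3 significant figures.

Semi-major axis of the transfer orbit: a_t = (63600 + 7590)/2 = 35595 km.
Transfer time t = π√(a_t³/μ) = π√((35595)³ / 3.986×10^5) = 33420 s.
Converting: 33420 s ÷ 3600 s/hour = 9.28 hours.

t = 9.28 hours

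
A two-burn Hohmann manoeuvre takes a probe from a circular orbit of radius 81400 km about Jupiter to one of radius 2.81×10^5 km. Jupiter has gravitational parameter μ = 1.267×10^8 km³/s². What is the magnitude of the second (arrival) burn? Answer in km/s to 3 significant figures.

Semi-major axis of the transfer orbit: a_t = (81400 + 2.810×10^5)/2 = 1.812×10^5 km.
On the circular orbit at r = 2.810×10^5 km, v_c = √(μ/r) = 21.234 km/s.
Transfer-orbit speed at the same r (vis-viva, a = a_t): v_t = √[μ(2/r − 1/a_t)] = 14.232 km/s.
Δv₂ = |v_t − v_c| = |14.232 − 21.234| = 7.002 km/s.

Δv₂ = 7.00 km/s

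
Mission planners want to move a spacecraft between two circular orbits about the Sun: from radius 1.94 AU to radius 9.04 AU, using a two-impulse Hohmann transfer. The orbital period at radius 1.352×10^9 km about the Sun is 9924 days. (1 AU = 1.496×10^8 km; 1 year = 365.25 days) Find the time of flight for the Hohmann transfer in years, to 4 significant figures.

t = 6.432 years

From Kepler's third law T² = 4π²r³/μ at r = 1.352×10^9 km, T = 9924 days = 9924 × 86400 s = 8.574336×10^8 s: μ = 4π²r³/T² = 1.32705×10^11 km³/s².
In km: r₁ = 1.94 × 1.496×10^8 = 2.90224×10^8 km; r₂ = 9.04 × 1.496×10^8 = 1.352384×10^9 km.
The Hohmann ellipse has a_t = (r₁ + r₂)/2 = 8.21304×10^8 km.
By Kepler's third law the transfer-orbit period is T = 2π√(a_t³/μ), so t = T/2 = 2.0298×10^8 s.
Converting: 2.0298×10^8 s ÷ 3.15576×10^7 s/year (365.25 × 86400) = 6.432 years.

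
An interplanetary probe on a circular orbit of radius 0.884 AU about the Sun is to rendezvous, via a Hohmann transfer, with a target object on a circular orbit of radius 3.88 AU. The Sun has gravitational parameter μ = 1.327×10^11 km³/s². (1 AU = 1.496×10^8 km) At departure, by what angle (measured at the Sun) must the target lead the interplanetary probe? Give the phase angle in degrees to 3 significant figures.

φ = 93.4°

In km: r₁ = 0.884 × 1.496×10^8 = 1.322464×10^8 km; r₂ = 3.88 × 1.496×10^8 = 5.80448×10^8 km.
Transfer-ellipse semi-major axis a_t = (r₁ + r₂)/2 = (1.322464×10^8 + 5.80448×10^8)/2 = 3.563472×10^8 km.
The half-period of the transfer ellipse is t = π√(a_t³/μ) = 5.8013×10^7 s.
Target angular speed ω₂ = √(μ/r₂³) = 2.6049×10^-8 rad/s.
Angle swept by the target during transfer: ω₂·t = 1.51118 rad = 86.58°.
Arrival is 180° from departure on the ellipse, so φ = 180° − 86.58° = 93.4°.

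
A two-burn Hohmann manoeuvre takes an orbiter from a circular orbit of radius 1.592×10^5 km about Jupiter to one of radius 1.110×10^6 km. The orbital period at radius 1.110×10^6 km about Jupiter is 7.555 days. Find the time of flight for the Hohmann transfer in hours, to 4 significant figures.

t = 39.19 hours

From Kepler's third law T² = 4π²r³/μ at r = 1.110×10^6 km, T = 7.555 days = 7.555 × 86400 s = 6.52752×10^5 s: μ = 4π²r³/T² = 1.26716×10^8 km³/s².
Transfer-ellipse semi-major axis a_t = (r₁ + r₂)/2 = (1.592×10^5 + 1.110×10^6)/2 = 6.346×10^5 km.
Half the transfer-orbit period gives t = π√(a_t³/μ) = 1.411×10^5 s.
Converting: 1.411×10^5 s ÷ 3600 s/hour = 39.19 hours.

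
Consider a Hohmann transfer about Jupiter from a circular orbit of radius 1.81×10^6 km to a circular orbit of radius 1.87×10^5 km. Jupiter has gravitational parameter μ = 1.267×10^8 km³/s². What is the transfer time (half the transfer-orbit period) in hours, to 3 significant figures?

t = 77.4 hours

Transfer-ellipse semi-major axis a_t = (r₁ + r₂)/2 = (1.810×10^6 + 1.870×10^5)/2 = 9.985×10^5 km.
Half the transfer-orbit period gives t = π√(a_t³/μ) = 2.785×10^5 s.
Converting: 2.785×10^5 s ÷ 3600 s/hour = 77.4 hours.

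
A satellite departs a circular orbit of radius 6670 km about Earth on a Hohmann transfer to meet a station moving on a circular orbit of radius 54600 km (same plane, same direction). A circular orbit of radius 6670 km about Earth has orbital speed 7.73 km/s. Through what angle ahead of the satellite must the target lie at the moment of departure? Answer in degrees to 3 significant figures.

From the circular-orbit relation v² = μ/r at r = 6670 km: μ = v²r = (7.73)² × 6670 = 3.98552×10^5 km³/s².
The Hohmann ellipse has a_t = (r₁ + r₂)/2 = 30635 km.
Transfer time t = π√(a_t³/μ) = 26683.0 s.
The target's mean motion on its circular orbit is ω₂ = √(μ/r₂³) = 4.94827×10^-5 rad/s.
Angle swept by the target during transfer: ω₂·t = 1.3203 rad = 75.65°.
The satellite traverses 180° on the transfer ellipse, so the target must lead by 180° − 75.65° = 104°.

φ = 104°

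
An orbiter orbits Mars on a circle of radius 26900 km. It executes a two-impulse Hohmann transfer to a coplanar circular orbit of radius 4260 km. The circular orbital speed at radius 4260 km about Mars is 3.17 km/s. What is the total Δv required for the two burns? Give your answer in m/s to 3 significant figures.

Δv = 1600 m/s

From the circular-orbit relation v² = μ/r at r = 4260 km: μ = v²r = (3.17)² × 4260 = 42808.3 km³/s².
The Hohmann ellipse has a_t = (r₁ + r₂)/2 = 15580 km.
At r₁ the circular-orbit speed is v₁ = √(μ/r₁) = 1.2615 km/s.
Transfer-orbit speed at r₁ (vis-viva): v_a = √[μ(2/r₁ − 1/a_t)] = 0.65964 km/s.
First burn Δv₁ = |v_a − v₁| = 0.6019 km/s.
At r₂, v₂ = √(μ/r₂) = 3.1700 km/s.
Transfer-orbit speed at r₂: v_p = √[μ(2/r₂ − 1/a_t)] = 4.1654 km/s.
Second burn Δv₂ = |v₂ − v_p| = 0.9954 km/s.
Total Δv = Δv₁ + Δv₂ = 1.597 km/s.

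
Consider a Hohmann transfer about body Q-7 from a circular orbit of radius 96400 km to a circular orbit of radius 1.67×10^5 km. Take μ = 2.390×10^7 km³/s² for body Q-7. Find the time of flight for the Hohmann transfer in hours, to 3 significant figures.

t = 8.53 hours

Semi-major axis of the transfer orbit: a_t = (96400 + 1.670×10^5)/2 = 1.317×10^5 km.
Half the transfer-orbit period gives t = π√(a_t³/μ) = 30710 s.
Converting: 30710 s ÷ 3600 s/hour = 8.53 hours.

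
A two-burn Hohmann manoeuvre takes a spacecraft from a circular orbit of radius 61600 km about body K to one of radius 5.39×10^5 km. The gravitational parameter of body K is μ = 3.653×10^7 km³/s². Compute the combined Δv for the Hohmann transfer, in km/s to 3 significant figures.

Δv = 12.8 km/s

The Hohmann ellipse has a_t = (r₁ + r₂)/2 = 3.003×10^5 km.
Circular speed at r₁: v₁ = √(μ/r₁) = √(3.653×10^7/61600) = 24.352 km/s.
Transfer-orbit speed at r₁ (vis-viva equation): v_p = √[μ(2/r₁ − 1/a_t)] = 32.625 km/s.
First burn Δv₁ = |v_p − v₁| = 8.273 km/s.
Circular speed at r₂: v₂ = √(μ/r₂) = 8.2325 km/s.
Transfer-orbit speed at r₂: v_a = √[μ(2/r₂ − 1/a_t)] = 3.7286 km/s.
Second burn Δv₂ = |v₂ − v_a| = 4.504 km/s.
Δv = Δv₁ + Δv₂ = 8.273 + 4.504 = 12.78 km/s.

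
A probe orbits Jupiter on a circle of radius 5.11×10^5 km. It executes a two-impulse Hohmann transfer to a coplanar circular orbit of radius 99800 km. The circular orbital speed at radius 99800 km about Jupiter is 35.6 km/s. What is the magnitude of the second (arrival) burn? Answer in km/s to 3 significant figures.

From the circular-orbit relation v² = μ/r at r = 99800 km: μ = v²r = (35.6)² × 99800 = 1.26483×10^8 km³/s².
The Hohmann ellipse has a_t = (r₁ + r₂)/2 = 3.054×10^5 km.
On the circular orbit at r = 99800 km, v_c = √(μ/r) = 35.60 km/s.
Vis-viva on the transfer ellipse at r = 99800 km gives v_t = √[μ(2/r − 1/a_t)] = 46.05 km/s.
Δv₂ = |v_t − v_c| = |46.05 − 35.60| = 10.45 km/s.

Δv₂ = 10.4 km/s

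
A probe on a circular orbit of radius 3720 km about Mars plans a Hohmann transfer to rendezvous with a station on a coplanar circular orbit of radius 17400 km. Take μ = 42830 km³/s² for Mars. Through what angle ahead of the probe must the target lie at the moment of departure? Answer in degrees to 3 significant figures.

The Hohmann ellipse has a_t = (r₁ + r₂)/2 = 10560 km.
The half-period of the transfer ellipse is t = π√(a_t³/μ) = 16473 s.
The target's mean motion on its circular orbit is ω₂ = √(μ/r₂³) = 9.0168×10^-5 rad/s.
Angle swept by the target during transfer: ω₂·t = 1.4853 rad = 85.10°.
The probe traverses 180° on the transfer ellipse, so the target must lead by 180° − 85.10° = 94.9°.

φ = 94.9°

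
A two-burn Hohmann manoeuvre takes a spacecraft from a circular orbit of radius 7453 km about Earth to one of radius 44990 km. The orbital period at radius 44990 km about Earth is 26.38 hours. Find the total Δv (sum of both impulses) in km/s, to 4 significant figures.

From Kepler's third law T² = 4π²r³/μ at r = 44990 km, T = 26.38 hours = 26.38 × 3600 s = 94968 s: μ = 4π²r³/T² = 3.98615×10^5 km³/s².
The Hohmann ellipse has a_t = (r₁ + r₂)/2 = 26221.5 km.
Circular speed at r₁: v₁ = √(μ/r₁) = √(3.98615×10^5/7453) = 7.313 km/s.
Transfer-orbit speed at r₁ (vis-viva): v_p = √[μ(2/r₁ − 1/a_t)] = 9.579 km/s.
First burn Δv₁ = |v_p − v₁| = 2.266 km/s.
Circular speed at r₂: v₂ = √(μ/r₂) = 2.977 km/s.
Transfer-orbit speed at r₂: v_a = √[μ(2/r₂ − 1/a_t)] = 1.587 km/s.
Second burn Δv₂ = |v₂ − v_a| = 1.390 km/s.
Total Δv = Δv₁ + Δv₂ = 3.656 km/s.

Δv = 3.656 km/s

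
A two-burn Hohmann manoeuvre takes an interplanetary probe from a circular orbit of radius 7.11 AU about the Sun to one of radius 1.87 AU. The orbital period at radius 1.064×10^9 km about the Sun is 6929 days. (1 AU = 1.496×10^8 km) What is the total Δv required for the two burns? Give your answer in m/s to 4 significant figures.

From Kepler's third law T² = 4π²r³/μ at r = 1.064×10^9 km, T = 6929 days = 6929 × 86400 s = 5.986656×10^8 s: μ = 4π²r³/T² = 1.32683×10^11 km³/s².
In km: r₁ = 7.11 × 1.496×10^8 = 1.063656×10^9 km; r₂ = 1.87 × 1.496×10^8 = 2.79752×10^8 km.
Semi-major axis of the transfer orbit: a_t = (1.063656×10^9 + 2.79752×10^8)/2 = 6.71704×10^8 km.
Circular speed at r₁: v₁ = √(μ/r₁) = √(1.32683×10^11/1.063656×10^9) = 11.169 km/s.
On the transfer ellipse at r₁, vis-viva gives v_a = √[μ(2/r₁ − 1/a_t)] = 7.2078 km/s.
First burn Δv₁ = |v_a − v₁| = 3.961 km/s.
Circular speed at r₂: v₂ = √(μ/r₂) = 21.778 km/s.
Transfer-orbit speed at r₂: v_p = √[μ(2/r₂ − 1/a_t)] = 27.405 km/s.
Second burn Δv₂ = |v₂ − v_p| = 5.627 km/s.
Δv = Δv₁ + Δv₂ = 3.961 + 5.627 = 9.588 km/s.

Δv = 9588 m/s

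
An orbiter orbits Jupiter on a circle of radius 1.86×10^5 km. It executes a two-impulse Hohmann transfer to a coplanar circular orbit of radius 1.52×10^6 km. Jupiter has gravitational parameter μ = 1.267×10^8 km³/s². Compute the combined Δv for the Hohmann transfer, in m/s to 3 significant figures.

Semi-major axis of the transfer orbit: a_t = (1.860×10^5 + 1.520×10^6)/2 = 8.530×10^5 km.
Circular speed at r₁: v₁ = √(μ/r₁) = √(1.267×10^8/1.860×10^5) = 26.099 km/s.
On the transfer ellipse at r₁, vis-viva gives v_p = √[μ(2/r₁ − 1/a_t)] = 34.840 km/s.
First burn Δv₁ = |v_p − v₁| = 8.741 km/s.
Circular speed at r₂: v₂ = √(μ/r₂) = 9.130 km/s.
Transfer-orbit speed at r₂: v_a = √[μ(2/r₂ − 1/a_t)] = 4.263 km/s.
Second burn Δv₂ = |v₂ − v_a| = 4.867 km/s.
Total Δv = Δv₁ + Δv₂ = 13.61 km/s.

Δv = 13600 m/s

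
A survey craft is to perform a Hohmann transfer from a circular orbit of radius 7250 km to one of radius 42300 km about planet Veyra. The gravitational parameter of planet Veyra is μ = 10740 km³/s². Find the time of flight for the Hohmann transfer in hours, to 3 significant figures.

Semi-major axis of the transfer orbit: a_t = (7250 + 42300)/2 = 24775 km.
By Kepler's third law the transfer-orbit period is T = 2π√(a_t³/μ), so t = T/2 = 1.182×10^5 s.
Converting: 1.182×10^5 s ÷ 3600 s/hour = 32.8 hours.

t = 32.8 hours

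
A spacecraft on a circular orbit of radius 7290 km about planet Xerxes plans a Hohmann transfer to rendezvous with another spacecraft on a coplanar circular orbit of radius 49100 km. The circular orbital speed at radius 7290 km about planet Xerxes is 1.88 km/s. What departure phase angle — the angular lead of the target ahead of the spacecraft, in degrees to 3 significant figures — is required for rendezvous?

From the circular-orbit relation v² = μ/r at r = 7290 km: μ = v²r = (1.88)² × 7290 = 25765.8 km³/s².
Transfer-ellipse semi-major axis a_t = (r₁ + r₂)/2 = (7290 + 49100)/2 = 28195 km.
The half-period of the transfer ellipse is t = π√(a_t³/μ) = 92659 s.
Target angular speed ω₂ = √(μ/r₂³) = 1.4754×10^-5 rad/s.
Angle swept by the target during transfer: ω₂·t = 1.3671 rad = 78.33°.
The spacecraft traverses 180° on the transfer ellipse, so the target must lead by 180° − 78.33° = 102°.

φ = 102°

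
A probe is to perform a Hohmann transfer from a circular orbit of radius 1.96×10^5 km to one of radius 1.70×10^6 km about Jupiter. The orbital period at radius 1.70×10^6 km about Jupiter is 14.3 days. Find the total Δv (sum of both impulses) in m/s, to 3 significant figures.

From Kepler's third law T² = 4π²r³/μ at r = 1.70×10^6 km, T = 14.3 days = 14.3 × 86400 s = 1.23552×10^6 s: μ = 4π²r³/T² = 1.27059×10^8 km³/s².
The Hohmann ellipse has a_t = (r₁ + r₂)/2 = 9.480×10^5 km.
Circular speed at r₁: v₁ = √(μ/r₁) = √(1.27059×10^8/1.960×10^5) = 25.461 km/s.
Transfer-orbit speed at r₁ (vis-viva equation): v_p = √[μ(2/r₁ − 1/a_t)] = 34.095 km/s.
First burn Δv₁ = |v_p − v₁| = 8.634 km/s.
At r₂, v₂ = √(μ/r₂) = 8.645 km/s.
Transfer-orbit speed at r₂: v_a = √[μ(2/r₂ − 1/a_t)] = 3.931 km/s.
Second burn Δv₂ = |v₂ − v_a| = 4.714 km/s.
Δv = Δv₁ + Δv₂ = 8.634 + 4.714 = 13.35 km/s.

Δv = 13300 m/s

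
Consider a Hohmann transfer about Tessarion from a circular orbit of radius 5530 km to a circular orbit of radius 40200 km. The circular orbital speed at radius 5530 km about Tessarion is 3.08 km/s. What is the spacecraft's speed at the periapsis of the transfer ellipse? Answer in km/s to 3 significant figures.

From the circular-orbit relation v² = μ/r at r = 5530 km: μ = v²r = (3.08)² × 5530 = 52459.8 km³/s².
The Hohmann ellipse has a_t = (r₁ + r₂)/2 = 22865 km.
The periapsis of the transfer ellipse is at r = 5530 km.
From the vis-viva equation, v = √[μ(2/r − 1/a_t)] = 4.084 km/s.

v = 4.08 km/s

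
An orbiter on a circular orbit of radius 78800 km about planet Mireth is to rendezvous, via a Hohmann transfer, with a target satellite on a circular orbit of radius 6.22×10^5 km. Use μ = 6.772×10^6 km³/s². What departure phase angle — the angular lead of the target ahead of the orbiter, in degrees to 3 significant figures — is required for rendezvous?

φ = 104°

Transfer-ellipse semi-major axis a_t = (r₁ + r₂)/2 = (78800 + 6.220×10^5)/2 = 3.504×10^5 km.
The half-period of the transfer ellipse is t = π√(a_t³/μ) = 2.5040×10^5 s.
Target angular speed ω₂ = √(μ/r₂³) = 5.3048×10^-6 rad/s.
Angle swept by the target during transfer: ω₂·t = 1.3283 rad = 76.11°.
Arrival is 180° from departure on the ellipse, so φ = 180° − 76.11° = 104°.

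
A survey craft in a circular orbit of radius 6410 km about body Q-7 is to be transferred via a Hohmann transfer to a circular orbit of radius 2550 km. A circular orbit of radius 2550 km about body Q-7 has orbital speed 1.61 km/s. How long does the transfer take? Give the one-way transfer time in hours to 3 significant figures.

t = 3.22 hours

From the circular-orbit relation v² = μ/r at r = 2550 km: μ = v²r = (1.61)² × 2550 = 6609.86 km³/s².
The Hohmann ellipse has a_t = (r₁ + r₂)/2 = 4480 km.
Half the transfer-orbit period gives t = π√(a_t³/μ) = 11590 s.
Converting: 11590 s ÷ 3600 s/hour = 3.22 hours.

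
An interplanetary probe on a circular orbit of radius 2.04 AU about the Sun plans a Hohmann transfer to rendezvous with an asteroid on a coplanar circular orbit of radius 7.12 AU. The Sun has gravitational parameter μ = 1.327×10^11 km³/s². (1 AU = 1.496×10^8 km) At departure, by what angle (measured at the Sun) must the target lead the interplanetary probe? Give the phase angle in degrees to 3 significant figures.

φ = 87.1°

In km: r₁ = 2.04 × 1.496×10^8 = 3.05184×10^8 km; r₂ = 7.12 × 1.496×10^8 = 1.065152×10^9 km.
Semi-major axis of the transfer orbit: a_t = (3.05184×10^8 + 1.065152×10^9)/2 = 6.85168×10^8 km.
The half-period of the transfer ellipse is t = π√(a_t³/μ) = 1.5467×10^8 s.
The target's mean motion on its circular orbit is ω₂ = √(μ/r₂³) = 1.0479×10^-8 rad/s.
Angle swept by the target during transfer: ω₂·t = 1.6208 rad = 92.86°.
Arrival is 180° from departure on the ellipse, so φ = 180° − 92.86° = 87.1°.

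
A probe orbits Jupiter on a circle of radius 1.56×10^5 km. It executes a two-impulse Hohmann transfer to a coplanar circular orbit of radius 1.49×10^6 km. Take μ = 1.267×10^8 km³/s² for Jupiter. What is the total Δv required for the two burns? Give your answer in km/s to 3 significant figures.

Semi-major axis of the transfer orbit: a_t = (1.560×10^5 + 1.490×10^6)/2 = 8.230×10^5 km.
At r₁ the circular-orbit speed is v₁ = √(μ/r₁) = 28.499 km/s.
Transfer-orbit speed at r₁ (v² = μ(2/r − 1/a)): v_p = √[μ(2/r₁ − 1/a_t)] = 38.346 km/s.
First burn Δv₁ = |v_p − v₁| = 9.847 km/s.
Circular speed at r₂: v₂ = √(μ/r₂) = 9.2214 km/s.
Transfer-orbit speed at r₂: v_a = √[μ(2/r₂ − 1/a_t)] = 4.0147 km/s.
Second burn Δv₂ = |v₂ − v_a| = 5.207 km/s.
Total Δv = Δv₁ + Δv₂ = 15.05 km/s.

Δv = 15.1 km/s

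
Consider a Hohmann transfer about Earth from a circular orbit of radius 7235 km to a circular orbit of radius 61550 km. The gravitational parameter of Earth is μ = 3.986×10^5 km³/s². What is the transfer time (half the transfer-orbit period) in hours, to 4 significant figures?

The Hohmann ellipse has a_t = (r₁ + r₂)/2 = 34392.5 km.
Half the transfer-orbit period gives t = π√(a_t³/μ) = 31738 s.
Converting: 31738 s ÷ 3600 s/hour = 8.816 hours.

t = 8.816 hours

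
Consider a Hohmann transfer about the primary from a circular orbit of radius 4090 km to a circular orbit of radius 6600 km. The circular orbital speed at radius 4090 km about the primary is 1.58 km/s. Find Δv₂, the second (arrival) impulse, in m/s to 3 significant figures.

Δv₂ = 156 m/s

From the circular-orbit relation v² = μ/r at r = 4090 km: μ = v²r = (1.58)² × 4090 = 10210.3 km³/s².
Semi-major axis of the transfer orbit: a_t = (4090 + 6600)/2 = 5345 km.
Circular speed at r = 6600 km: v_c = √(μ/r) = 1.2438 km/s.
Transfer-orbit speed at the same r (vis-viva, a = a_t): v_t = √[μ(2/r − 1/a_t)] = 1.0880 km/s.
Δv₂ = |v_t − v_c| = |1.0880 − 1.2438| = 0.1558 km/s.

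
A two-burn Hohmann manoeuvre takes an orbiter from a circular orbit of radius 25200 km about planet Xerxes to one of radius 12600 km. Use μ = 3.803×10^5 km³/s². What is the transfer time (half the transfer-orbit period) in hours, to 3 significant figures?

t = 3.68 hours

Semi-major axis of the transfer orbit: a_t = (25200 + 12600)/2 = 18900 km.
Half the transfer-orbit period gives t = π√(a_t³/μ) = 13240 s.
Converting: 13240 s ÷ 3600 s/hour = 3.68 hours.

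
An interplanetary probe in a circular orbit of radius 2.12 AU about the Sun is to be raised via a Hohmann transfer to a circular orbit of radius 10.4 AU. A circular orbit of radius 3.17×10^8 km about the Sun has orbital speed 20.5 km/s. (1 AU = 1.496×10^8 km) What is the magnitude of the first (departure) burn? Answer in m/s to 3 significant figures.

Δv₁ = 5920 m/s

From the circular-orbit relation v² = μ/r at r = 3.17×10^8 km: μ = v²r = (20.5)² × 3.17×10^8 = 1.33219×10^11 km³/s².
In km: r₁ = 2.12 × 1.496×10^8 = 3.17152×10^8 km; r₂ = 10.4 × 1.496×10^8 = 1.55584×10^9 km.
The Hohmann ellipse has a_t = (r₁ + r₂)/2 = 9.36496×10^8 km.
Circular speed at r = 3.17152×10^8 km: v_c = √(μ/r) = 20.495 km/s.
Vis-viva on the transfer ellipse at r = 3.17152×10^8 km gives v_t = √[μ(2/r − 1/a_t)] = 26.417 km/s.
Δv₁ = |v_t − v_c| = |26.417 − 20.495| = 5.922 km/s.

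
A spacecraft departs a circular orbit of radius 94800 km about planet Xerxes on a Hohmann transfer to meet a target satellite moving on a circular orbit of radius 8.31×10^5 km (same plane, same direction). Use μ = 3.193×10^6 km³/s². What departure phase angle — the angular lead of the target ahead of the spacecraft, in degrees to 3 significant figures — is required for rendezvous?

Transfer-ellipse semi-major axis a_t = (r₁ + r₂)/2 = (94800 + 8.310×10^5)/2 = 4.629×10^5 km.
Transfer time t = π√(a_t³/μ) = 5.537×10^5 s.
Target angular speed ω₂ = √(μ/r₂³) = 2.359×10^-6 rad/s.
Angle swept by the target during transfer: ω₂·t = 1.306 rad = 74.83°.
The spacecraft traverses 180° on the transfer ellipse, so the target must lead by 180° − 74.83° = 105°.

φ = 105°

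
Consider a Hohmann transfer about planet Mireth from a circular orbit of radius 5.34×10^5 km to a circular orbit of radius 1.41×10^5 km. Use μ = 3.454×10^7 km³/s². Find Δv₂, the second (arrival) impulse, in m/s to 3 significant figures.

Δv₂ = 4040 m/s

Semi-major axis of the transfer orbit: a_t = (5.340×10^5 + 1.410×10^5)/2 = 3.375×10^5 km.
On the circular orbit at r = 1.410×10^5 km, v_c = √(μ/r) = 15.651 km/s.
Vis-viva on the transfer ellipse at r = 1.410×10^5 km gives v_t = √[μ(2/r − 1/a_t)] = 19.687 km/s.
Δv₂ = |v_t − v_c| = |19.687 − 15.651| = 4.036 km/s.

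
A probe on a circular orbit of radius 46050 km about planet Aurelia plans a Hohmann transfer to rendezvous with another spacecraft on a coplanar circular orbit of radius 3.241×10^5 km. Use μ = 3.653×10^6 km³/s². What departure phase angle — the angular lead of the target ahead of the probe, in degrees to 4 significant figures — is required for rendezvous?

φ = 102.3°

The Hohmann ellipse has a_t = (r₁ + r₂)/2 = 1.85075×10^5 km.
Transfer time t = π√(a_t³/μ) = 1.308720×10^5 s.
Target angular speed ω₂ = √(μ/r₂³) = 1.035872×10^-5 rad/s.
Angle swept by the target during transfer: ω₂·t = 1.35567 rad = 77.67°.
Arrival is 180° from departure on the ellipse, so φ = 180° − 77.67° = 102.3°.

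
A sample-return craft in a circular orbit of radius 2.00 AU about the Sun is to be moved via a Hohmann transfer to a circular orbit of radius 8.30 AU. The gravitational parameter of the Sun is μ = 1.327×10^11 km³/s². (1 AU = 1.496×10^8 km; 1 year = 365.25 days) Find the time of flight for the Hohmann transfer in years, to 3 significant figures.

In km: r₁ = 2.00 × 1.496×10^8 = 2.992×10^8 km; r₂ = 8.30 × 1.496×10^8 = 1.24168×10^9 km.
Semi-major axis of the transfer orbit: a_t = (2.992×10^8 + 1.24168×10^9)/2 = 7.7044×10^8 km.
By Kepler's third law the transfer-orbit period is T = 2π√(a_t³/μ), so t = T/2 = 1.844×10^8 s.
Converting: 1.844×10^8 s ÷ 3.15576×10^7 s/year (365.25 × 86400) = 5.84 years.

t = 5.84 years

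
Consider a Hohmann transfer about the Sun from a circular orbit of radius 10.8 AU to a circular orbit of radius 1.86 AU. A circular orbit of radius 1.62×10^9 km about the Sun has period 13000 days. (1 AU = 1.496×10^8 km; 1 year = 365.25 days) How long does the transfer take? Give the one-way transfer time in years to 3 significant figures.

From Kepler's third law T² = 4π²r³/μ at r = 1.62×10^9 km, T = 13000 days = 13000 × 86400 s = 1.1232×10^9 s: μ = 4π²r³/T² = 1.33043×10^11 km³/s².
In km: r₁ = 10.8 × 1.496×10^8 = 1.61568×10^9 km; r₂ = 1.86 × 1.496×10^8 = 2.78256×10^8 km.
Transfer-ellipse semi-major axis a_t = (r₁ + r₂)/2 = (1.61568×10^9 + 2.78256×10^8)/2 = 9.46968×10^8 km.
Half the transfer-orbit period gives t = π√(a_t³/μ) = 2.510×10^8 s.
Converting: 2.510×10^8 s ÷ 3.15576×10^7 s/year (365.25 × 86400) = 7.95 years.

t = 7.95 years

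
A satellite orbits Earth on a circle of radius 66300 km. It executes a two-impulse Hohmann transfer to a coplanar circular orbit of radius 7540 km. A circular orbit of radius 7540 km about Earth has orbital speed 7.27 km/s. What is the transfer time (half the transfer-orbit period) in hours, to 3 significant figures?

From the circular-orbit relation v² = μ/r at r = 7540 km: μ = v²r = (7.27)² × 7540 = 3.98511×10^5 km³/s².
Semi-major axis of the transfer orbit: a_t = (66300 + 7540)/2 = 36920 km.
Half the transfer-orbit period gives t = π√(a_t³/μ) = 35300 s.
Converting: 35300 s ÷ 3600 s/hour = 9.81 hours.

t = 9.81 hours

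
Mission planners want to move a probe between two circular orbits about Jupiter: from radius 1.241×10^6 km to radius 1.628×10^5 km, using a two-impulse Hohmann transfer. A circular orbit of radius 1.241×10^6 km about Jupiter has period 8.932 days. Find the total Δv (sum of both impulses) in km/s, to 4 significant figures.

From Kepler's third law T² = 4π²r³/μ at r = 1.241×10^6 km, T = 8.932 days = 8.932 × 86400 s = 7.717248×10^5 s: μ = 4π²r³/T² = 1.26692×10^8 km³/s².
Transfer-ellipse semi-major axis a_t = (r₁ + r₂)/2 = (1.241×10^6 + 1.628×10^5)/2 = 7.019×10^5 km.
Circular speed at r₁: v₁ = √(μ/r₁) = √(1.26692×10^8/1.241×10^6) = 10.1039 km/s.
On the transfer ellipse at r₁, vis-viva equation gives v_a = √[μ(2/r₁ − 1/a_t)] = 4.86607 km/s.
First burn Δv₁ = |v_a − v₁| = 5.2378 km/s.
At r₂, v₂ = √(μ/r₂) = 27.896 km/s.
Transfer-orbit speed at r₂: v_p = √[μ(2/r₂ − 1/a_t)] = 37.093 km/s.
Second burn Δv₂ = |v₂ − v_p| = 9.1970 km/s.
Δv = Δv₁ + Δv₂ = 5.2378 + 9.1970 = 14.43 km/s.

Δv = 14.43 km/s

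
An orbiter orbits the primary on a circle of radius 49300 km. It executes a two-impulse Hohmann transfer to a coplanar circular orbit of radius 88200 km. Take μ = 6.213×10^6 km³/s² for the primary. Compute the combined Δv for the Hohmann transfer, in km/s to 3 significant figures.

Transfer-ellipse semi-major axis a_t = (r₁ + r₂)/2 = (49300 + 88200)/2 = 68750 km.
Circular speed at r₁: v₁ = √(μ/r₁) = √(6.213×10^6/49300) = 11.226 km/s.
Transfer-orbit speed at r₁ (vis-viva): v_p = √[μ(2/r₁ − 1/a_t)] = 12.715 km/s.
First burn Δv₁ = |v_p − v₁| = 1.489 km/s.
Circular speed at r₂: v₂ = √(μ/r₂) = 8.393 km/s.
Transfer-orbit speed at r₂: v_a = √[μ(2/r₂ − 1/a_t)] = 7.107 km/s.
Second burn Δv₂ = |v₂ − v_a| = 1.286 km/s.
Total Δv = Δv₁ + Δv₂ = 2.775 km/s.

Δv = 2.77 km/s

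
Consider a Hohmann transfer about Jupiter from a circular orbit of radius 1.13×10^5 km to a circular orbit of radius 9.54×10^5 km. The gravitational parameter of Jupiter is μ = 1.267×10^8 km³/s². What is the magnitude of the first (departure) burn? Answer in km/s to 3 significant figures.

Δv₁ = 11.3 km/s

Semi-major axis of the transfer orbit: a_t = (1.130×10^5 + 9.540×10^5)/2 = 5.335×10^5 km.
On the circular orbit at r = 1.130×10^5 km, v_c = √(μ/r) = 33.485 km/s.
Vis-viva on the transfer ellipse at r = 1.130×10^5 km gives v_t = √[μ(2/r − 1/a_t)] = 44.777 km/s.
Δv₁ = |v_t − v_c| = |44.777 − 33.485| = 11.29 km/s.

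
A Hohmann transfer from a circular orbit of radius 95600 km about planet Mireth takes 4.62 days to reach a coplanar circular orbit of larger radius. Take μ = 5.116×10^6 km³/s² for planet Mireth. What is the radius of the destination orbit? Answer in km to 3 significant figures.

r₂ = 7.75×10^5 km

Transfer time t = 4.62 days = 3.99168×10^5 s, and t = π√(a_t³/μ).
So a_t = (μ t²/π²)^(1/3) = (5.116×10^6 × (3.99168×10^5)² / π²)^(1/3) = 4.3549×10^5 km.
Since a_t = (r₁ + r₂)/2, r₂ = 2a_t − r₁ = 2×4.3549×10^5 − 95600 = 7.7538×10^5 km.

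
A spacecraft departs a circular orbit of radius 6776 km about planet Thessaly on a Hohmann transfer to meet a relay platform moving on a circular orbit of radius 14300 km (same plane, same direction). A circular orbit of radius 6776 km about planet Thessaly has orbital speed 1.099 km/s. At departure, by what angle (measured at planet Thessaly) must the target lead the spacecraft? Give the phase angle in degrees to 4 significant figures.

φ = 66.13°

From the circular-orbit relation v² = μ/r at r = 6776 km: μ = v²r = (1.099)² × 6776 = 8184.06 km³/s².
Transfer-ellipse semi-major axis a_t = (r₁ + r₂)/2 = (6776 + 14300)/2 = 10538 km.
The half-period of the transfer ellipse is t = π√(a_t³/μ) = 37567 s.
The target's mean motion on its circular orbit is ω₂ = √(μ/r₂³) = 5.2903×10^-5 rad/s.
Angle swept by the target during transfer: ω₂·t = 1.9874 rad = 113.87°.
The spacecraft traverses 180° on the transfer ellipse, so the target must lead by 180° − 113.87° = 66.13°.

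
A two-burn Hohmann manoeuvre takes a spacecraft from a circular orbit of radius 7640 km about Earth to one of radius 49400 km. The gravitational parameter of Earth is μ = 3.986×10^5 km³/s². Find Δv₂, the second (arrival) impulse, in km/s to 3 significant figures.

Semi-major axis of the transfer orbit: a_t = (7640 + 49400)/2 = 28520 km.
Circular speed at r = 49400 km: v_c = √(μ/r) = 2.8406 km/s.
Transfer-orbit speed at the same r (vis-viva, a = a_t): v_t = √[μ(2/r − 1/a_t)] = 1.4702 km/s.
Δv₂ = |v_t − v_c| = |1.4702 − 2.8406| = 1.370 km/s.

Δv₂ = 1.37 km/s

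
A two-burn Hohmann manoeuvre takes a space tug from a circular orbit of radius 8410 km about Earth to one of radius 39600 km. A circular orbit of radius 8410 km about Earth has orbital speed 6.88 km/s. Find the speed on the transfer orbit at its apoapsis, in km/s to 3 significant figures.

From the circular-orbit relation v² = μ/r at r = 8410 km: μ = v²r = (6.88)² × 8410 = 3.98082×10^5 km³/s².
Transfer-ellipse semi-major axis a_t = (r₁ + r₂)/2 = (8410 + 39600)/2 = 24005 km.
The apoapsis of the transfer ellipse is at r = 39600 km.
From the vis-viva equation, v = √[μ(2/r − 1/a_t)] = 1.877 km/s.

v = 1.88 km/s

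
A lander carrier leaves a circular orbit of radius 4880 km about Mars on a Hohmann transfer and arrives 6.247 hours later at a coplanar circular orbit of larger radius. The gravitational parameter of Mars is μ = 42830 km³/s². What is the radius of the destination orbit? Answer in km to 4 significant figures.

Transfer time t = 6.247 hours = 22489.2 s, and t = π√(a_t³/μ).
So a_t = (μ t²/π²)^(1/3) = (42830 × (22489.2)² / π²)^(1/3) = 12996 km.
Since a_t = (r₁ + r₂)/2, r₂ = 2a_t − r₁ = 2×12996 − 4880 = 21112 km.

r₂ = 21110 km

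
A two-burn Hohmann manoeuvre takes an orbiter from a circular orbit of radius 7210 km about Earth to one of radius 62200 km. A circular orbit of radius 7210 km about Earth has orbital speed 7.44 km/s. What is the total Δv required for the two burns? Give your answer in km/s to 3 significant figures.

From the circular-orbit relation v² = μ/r at r = 7210 km: μ = v²r = (7.44)² × 7210 = 3.99099×10^5 km³/s².
The Hohmann ellipse has a_t = (r₁ + r₂)/2 = 34705 km.
Circular speed at r₁: v₁ = √(μ/r₁) = √(3.99099×10^5/7210) = 7.4400 km/s.
On the transfer ellipse at r₁, vis-viva equation gives v_p = √[μ(2/r₁ − 1/a_t)] = 9.9603 km/s.
First burn Δv₁ = |v_p − v₁| = 2.5203 km/s.
Circular speed at r₂: v₂ = √(μ/r₂) = 2.5331 km/s.
Transfer-orbit speed at r₂: v_a = √[μ(2/r₂ − 1/a_t)] = 1.1546 km/s.
Second burn Δv₂ = |v₂ − v_a| = 1.3785 km/s.
Total Δv = Δv₁ + Δv₂ = 3.899 km/s.

Δv = 3.90 km/s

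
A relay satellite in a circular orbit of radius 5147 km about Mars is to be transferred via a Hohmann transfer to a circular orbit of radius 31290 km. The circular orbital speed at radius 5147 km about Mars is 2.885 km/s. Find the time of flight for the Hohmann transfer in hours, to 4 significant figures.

From the circular-orbit relation v² = μ/r at r = 5147 km: μ = v²r = (2.885)² × 5147 = 42839.6 km³/s².
The Hohmann ellipse has a_t = (r₁ + r₂)/2 = 18218.5 km.
By Kepler's third law the transfer-orbit period is T = 2π√(a_t³/μ), so t = T/2 = 37320 s.
Converting: 37320 s ÷ 3600 s/hour = 10.37 hours.

t = 10.37 hours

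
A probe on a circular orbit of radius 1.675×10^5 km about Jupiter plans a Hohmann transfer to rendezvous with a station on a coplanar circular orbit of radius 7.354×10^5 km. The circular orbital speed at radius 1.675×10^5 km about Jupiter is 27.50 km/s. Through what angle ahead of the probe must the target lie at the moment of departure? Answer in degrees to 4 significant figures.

From the circular-orbit relation v² = μ/r at r = 1.675×10^5 km: μ = v²r = (27.50)² × 1.675×10^5 = 1.26672×10^8 km³/s².
The Hohmann ellipse has a_t = (r₁ + r₂)/2 = 4.5145×10^5 km.
The half-period of the transfer ellipse is t = π√(a_t³/μ) = 84669 s.
The target's mean motion on its circular orbit is ω₂ = √(μ/r₂³) = 1.7847×10^-5 rad/s.
Angle swept by the target during transfer: ω₂·t = 1.5111 rad = 86.58°.
Arrival is 180° from departure on the ellipse, so φ = 180° − 86.58° = 93.42°.

φ = 93.42°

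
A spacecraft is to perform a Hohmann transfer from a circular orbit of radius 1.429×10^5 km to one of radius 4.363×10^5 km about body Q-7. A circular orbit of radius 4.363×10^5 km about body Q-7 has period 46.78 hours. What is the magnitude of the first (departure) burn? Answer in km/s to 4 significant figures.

Δv₁ = 6.469 km/s

From Kepler's third law T² = 4π²r³/μ at r = 4.363×10^5 km, T = 46.78 hours = 46.78 × 3600 s = 1.68408×10^5 s: μ = 4π²r³/T² = 1.15609×10^8 km³/s².
Transfer-ellipse semi-major axis a_t = (r₁ + r₂)/2 = (1.429×10^5 + 4.363×10^5)/2 = 2.896×10^5 km.
Circular speed at r = 1.429×10^5 km: v_c = √(μ/r) = 28.443 km/s.
Vis-viva on the transfer ellipse at r = 1.429×10^5 km gives v_t = √[μ(2/r − 1/a_t)] = 34.912 km/s.
Δv₁ = |v_t − v_c| = |34.912 − 28.443| = 6.469 km/s.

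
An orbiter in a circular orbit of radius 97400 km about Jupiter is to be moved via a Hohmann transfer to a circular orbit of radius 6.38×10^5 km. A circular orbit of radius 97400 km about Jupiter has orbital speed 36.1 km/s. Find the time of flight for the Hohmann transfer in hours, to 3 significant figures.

From the circular-orbit relation v² = μ/r at r = 97400 km: μ = v²r = (36.1)² × 97400 = 1.26933×10^8 km³/s².
The Hohmann ellipse has a_t = (r₁ + r₂)/2 = 3.677×10^5 km.
Transfer time t = π√(a_t³/μ) = π√((3.677×10^5)³ / 1.26933×10^8) = 62170 s.
Converting: 62170 s ÷ 3600 s/hour = 17.3 hours.

t = 17.3 hours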